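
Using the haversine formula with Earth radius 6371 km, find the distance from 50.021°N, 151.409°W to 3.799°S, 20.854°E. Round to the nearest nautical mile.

Δλ = 20.854 − -151.409 = 172.263°.
Δφ = -3.799 − 50.021 = -53.820°.
a = sin²(Δφ/2) + cos φ₁ · cos φ₂ · sin²(Δλ/2) = 0.843015.
c = 2·atan2(√a, √(1−a)) = 2.32681 rad → d = 6371·c ≈ 14824.13 km ≈ 8004.39 nmi.

8004 nmi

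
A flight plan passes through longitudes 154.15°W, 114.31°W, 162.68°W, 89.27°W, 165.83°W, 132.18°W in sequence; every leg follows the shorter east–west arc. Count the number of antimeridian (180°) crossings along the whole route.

0

Leg 1: -154.15° → -114.31°, shortest Δλ = 39.84° (east) — does not cross 180°.
Leg 2: -114.31° → -162.68°, shortest Δλ = -48.37° (west) — does not cross 180°.
Leg 3: -162.68° → -89.27°, shortest Δλ = 73.41° (east) — does not cross 180°.
Leg 4: -89.27° → -165.83°, shortest Δλ = -76.56° (west) — does not cross 180°.
Leg 5: -165.83° → -132.18°, shortest Δλ = 33.65° (east) — does not cross 180°.
Total crossings: 0.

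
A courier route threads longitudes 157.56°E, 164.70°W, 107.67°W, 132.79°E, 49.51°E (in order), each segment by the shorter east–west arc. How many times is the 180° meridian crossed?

Leg 1: +157.56° → -164.70°, shortest Δλ = 37.74° (east) — crosses 180°.
Leg 2: -164.70° → -107.67°, shortest Δλ = 57.03° (east) — does not cross 180°.
Leg 3: -107.67° → +132.79°, shortest Δλ = -119.54° (west) — crosses 180°.
Leg 4: +132.79° → +49.51°, shortest Δλ = -83.28° (west) — does not cross 180°.
Total crossings: 2.

2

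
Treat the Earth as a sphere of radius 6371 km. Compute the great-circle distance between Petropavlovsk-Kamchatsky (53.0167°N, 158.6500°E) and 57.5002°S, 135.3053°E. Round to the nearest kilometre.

Δλ = 135.3053 − 158.6500 = -23.3447°.
Δφ = -57.5002 − 53.0167 = -110.5169°.
a = sin²(Δφ/2) + cos φ₁ · cos φ₂ · sin²(Δλ/2) = 0.688472.
c = 2·atan2(√a, √(1−a)) = 1.95729 rad → d = 6371·c ≈ 12469.90 km.

12470 km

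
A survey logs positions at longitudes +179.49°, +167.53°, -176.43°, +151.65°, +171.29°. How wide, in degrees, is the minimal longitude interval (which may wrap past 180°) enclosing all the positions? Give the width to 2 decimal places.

31.92°

Sort the longitudes: -176.43°, +151.65°, +167.53°, +171.29°, +179.49°.
Eastward gaps between consecutive values (wrapping around): 328.08°, 15.88°, 3.76°, 8.20°, 4.08°.
Largest gap = 328.08° ⇒ minimal covering band is its complement: 360° − 328.08° = 31.92°.
Band runs from +151.65° eastward to -176.43°, crossing the antimeridian.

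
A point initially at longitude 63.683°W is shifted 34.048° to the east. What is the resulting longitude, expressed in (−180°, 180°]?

29.635°W

Start at -63.683°; shift +34.048° → -29.635°.
-29.635° already lies in (−180°, 180°].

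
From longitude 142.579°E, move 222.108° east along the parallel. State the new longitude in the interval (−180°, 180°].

Start at +142.579°; shift +222.108° → +364.687°.
+364.687° lies outside (−180°, 180°]; subtract 360° → +4.687°.

4.687°E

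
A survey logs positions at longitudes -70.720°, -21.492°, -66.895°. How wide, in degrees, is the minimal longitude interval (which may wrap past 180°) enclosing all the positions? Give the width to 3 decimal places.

Sort the longitudes: -70.720°, -66.895°, -21.492°.
Eastward gaps between consecutive values (wrapping around): 3.825°, 45.403°, 310.772°.
Largest gap = 310.772° ⇒ minimal covering band is its complement: 360° − 310.772° = 49.228°.
Band runs from -70.720° eastward to -21.492°.

49.228°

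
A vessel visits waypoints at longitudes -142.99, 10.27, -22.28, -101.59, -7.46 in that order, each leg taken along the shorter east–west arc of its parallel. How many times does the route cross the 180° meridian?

Leg 1: -142.99° → +10.27°, shortest Δλ = 153.26° (east) — does not cross 180°.
Leg 2: +10.27° → -22.28°, shortest Δλ = -32.55° (west) — does not cross 180°.
Leg 3: -22.28° → -101.59°, shortest Δλ = -79.31° (west) — does not cross 180°.
Leg 4: -101.59° → -7.46°, shortest Δλ = 94.13° (east) — does not cross 180°.
Total crossings: 0.

0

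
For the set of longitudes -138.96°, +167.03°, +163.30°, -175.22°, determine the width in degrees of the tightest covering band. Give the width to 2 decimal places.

Sort the longitudes: -175.22°, -138.96°, +163.30°, +167.03°.
Eastward gaps between consecutive values (wrapping around): 36.26°, 302.26°, 3.73°, 17.75°.
Largest gap = 302.26° ⇒ minimal covering band is its complement: 360° − 302.26° = 57.74°.
Band runs from +163.30° eastward to -138.96°, crossing the antimeridian.

57.74°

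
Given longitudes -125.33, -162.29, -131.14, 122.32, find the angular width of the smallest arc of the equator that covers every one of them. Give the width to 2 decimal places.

Sort the longitudes: -162.29°, -131.14°, -125.33°, +122.32°.
Eastward gaps between consecutive values (wrapping around): 31.15°, 5.81°, 247.65°, 75.39°.
Largest gap = 247.65° ⇒ minimal covering band is its complement: 360° − 247.65° = 112.35°.
Band runs from +122.32° eastward to -125.33°, crossing the antimeridian.

112.35°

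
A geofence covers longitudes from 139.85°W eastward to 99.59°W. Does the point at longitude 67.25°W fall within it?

Band width going east from -139.85° to -99.59°: ((-99.59 − -139.85) mod 360) = 40.26°.
Offset of -67.25° east of the west edge: ((-67.25 − -139.85) mod 360) = 72.60°.
72.60° > 40.26° ⇒ outside.

No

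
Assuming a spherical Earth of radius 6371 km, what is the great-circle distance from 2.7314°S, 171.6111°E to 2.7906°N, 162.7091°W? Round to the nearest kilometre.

Δλ = -162.7091 − 171.6111 = -334.3202°; wrapped into (−180°, 180°]: 25.6798°.
Δφ = 2.7906 − -2.7314 = 5.5220°.
a = sin²(Δφ/2) + cos φ₁ · cos φ₂ · sin²(Δλ/2) = 0.051591.
c = 2·atan2(√a, √(1−a)) = 0.45827 rad → d = 6371·c ≈ 2919.65 km.

2920 km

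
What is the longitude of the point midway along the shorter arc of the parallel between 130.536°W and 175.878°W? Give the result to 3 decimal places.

153.207°W

Signed shortest Δλ from -130.536° to -175.878° is -45.342°.
Midpoint longitude = -130.536° + (-45.342°)/2 = -130.536° − 22.671° = -153.207°.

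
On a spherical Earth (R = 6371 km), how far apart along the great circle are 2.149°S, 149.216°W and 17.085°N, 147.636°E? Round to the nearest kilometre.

7243 km

Δλ = 147.636 − -149.216 = 296.852°; wrapped into (−180°, 180°]: -63.148°.
Δφ = 17.085 − -2.149 = 19.234°.
a = sin²(Δφ/2) + cos φ₁ · cos φ₂ · sin²(Δλ/2) = 0.289783.
c = 2·atan2(√a, √(1−a)) = 1.13687 rad → d = 6371·c ≈ 7243.02 km.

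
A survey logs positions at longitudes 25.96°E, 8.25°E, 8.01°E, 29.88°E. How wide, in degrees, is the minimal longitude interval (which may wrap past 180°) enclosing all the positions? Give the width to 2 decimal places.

Sort the longitudes: +8.01°, +8.25°, +25.96°, +29.88°.
Eastward gaps between consecutive values (wrapping around): 0.24°, 17.71°, 3.92°, 338.13°.
Largest gap = 338.13° ⇒ minimal covering band is its complement: 360° − 338.13° = 21.87°.
Band runs from +8.01° eastward to +29.88°.

21.87°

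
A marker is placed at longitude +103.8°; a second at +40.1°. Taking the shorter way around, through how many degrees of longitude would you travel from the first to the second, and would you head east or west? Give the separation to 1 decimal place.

Raw difference: 40.1 − 103.8 = -63.7°.
Normalise into (−180°, 180°]: -63.7° stays -63.7°.
Negative ⇒ the second point lies to the west; separation 63.7°.

63.7° west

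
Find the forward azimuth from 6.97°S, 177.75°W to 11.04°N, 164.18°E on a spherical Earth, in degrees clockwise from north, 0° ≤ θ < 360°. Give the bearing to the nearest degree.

Δλ = 164.18 − -177.75 = 341.93°; wrapped into (−180°, 180°]: -18.07°.
θ = atan2( sin Δλ · cos φ₂ , cos φ₁ · sin φ₂ − sin φ₁ · cos φ₂ · cos Δλ )
  = atan2(-0.30444, 0.30331) = -45.107° → normalised to [0°, 360°): 314.893°.

315°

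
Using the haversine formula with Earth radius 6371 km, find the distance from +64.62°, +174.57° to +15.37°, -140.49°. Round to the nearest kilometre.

Δλ = -140.49 − 174.57 = -315.06°; wrapped into (−180°, 180°]: 44.94°.
Δφ = 15.37 − 64.62 = -49.25°.
a = sin²(Δφ/2) + cos φ₁ · cos φ₂ · sin²(Δλ/2) = 0.233992.
c = 2·atan2(√a, √(1−a)) = 1.00982 rad → d = 6371·c ≈ 6433.54 km.

6434 km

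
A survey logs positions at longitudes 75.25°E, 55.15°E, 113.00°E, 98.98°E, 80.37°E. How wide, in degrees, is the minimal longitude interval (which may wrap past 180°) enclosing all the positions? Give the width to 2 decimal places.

Sort the longitudes: +55.15°, +75.25°, +80.37°, +98.98°, +113.00°.
Eastward gaps between consecutive values (wrapping around): 20.10°, 5.12°, 18.61°, 14.02°, 302.15°.
Largest gap = 302.15° ⇒ minimal covering band is its complement: 360° − 302.15° = 57.85°.
Band runs from +55.15° eastward to +113.00°.

57.85°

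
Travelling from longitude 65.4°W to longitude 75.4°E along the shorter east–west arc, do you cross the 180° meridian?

Signed shortest Δλ = ((75.4 − -65.4 + 180) mod 360) − 180 = 140.8°.
Going east by 140.8° from -65.4° reaches +75.4° without touching 180°.

No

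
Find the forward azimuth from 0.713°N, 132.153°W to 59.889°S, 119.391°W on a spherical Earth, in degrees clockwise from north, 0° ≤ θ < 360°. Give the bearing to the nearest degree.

Δλ = -119.391 − -132.153 = 12.762°.
θ = atan2( sin Δλ · cos φ₂ , cos φ₁ · sin φ₂ − sin φ₁ · cos φ₂ · cos Δλ )
  = atan2(0.11082, -0.87108) = 172.750° → normalised to [0°, 360°): 172.750°.

173°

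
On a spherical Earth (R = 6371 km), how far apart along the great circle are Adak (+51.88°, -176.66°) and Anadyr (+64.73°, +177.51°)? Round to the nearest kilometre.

1467 km

Δλ = 177.51 − -176.66 = 354.17°; wrapped into (−180°, 180°]: -5.83°.
Δφ = 64.73 − 51.88 = 12.85°.
a = sin²(Δφ/2) + cos φ₁ · cos φ₂ · sin²(Δλ/2) = 0.013204.
c = 2·atan2(√a, √(1−a)) = 0.23032 rad → d = 6371·c ≈ 1467.39 km.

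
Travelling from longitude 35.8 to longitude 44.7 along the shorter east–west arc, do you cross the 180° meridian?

No

Signed shortest Δλ = ((44.7 − 35.8 + 180) mod 360) − 180 = 8.9°.
Going east by 8.9° from +35.8° reaches +44.7° without touching 180°.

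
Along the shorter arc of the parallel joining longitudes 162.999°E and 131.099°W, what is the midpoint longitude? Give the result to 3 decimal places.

Signed shortest Δλ from +162.999° to -131.099° is +65.902°.
Midpoint longitude = +162.999° + (+65.902°)/2 = +162.999° + 32.951° = +195.950°.
Normalise into (−180°, 180°]: -164.050°.
(The naïve average (+162.999 + -131.099)/2 = 15.95° is on the wrong side of the globe.)

164.050°W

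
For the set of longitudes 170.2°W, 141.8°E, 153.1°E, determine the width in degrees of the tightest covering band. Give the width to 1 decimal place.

Sort the longitudes: -170.2°, +141.8°, +153.1°.
Eastward gaps between consecutive values (wrapping around): 312.0°, 11.3°, 36.7°.
Largest gap = 312.0° ⇒ minimal covering band is its complement: 360° − 312.0° = 48.0°.
Band runs from +141.8° eastward to -170.2°, crossing the antimeridian.

48.0°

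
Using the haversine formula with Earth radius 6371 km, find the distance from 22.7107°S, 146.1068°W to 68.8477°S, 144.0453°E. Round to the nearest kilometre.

Δλ = 144.0453 − -146.1068 = 290.1521°; wrapped into (−180°, 180°]: -69.8479°.
Δφ = -68.8477 − -22.7107 = -46.1370°.
a = sin²(Δφ/2) + cos φ₁ · cos φ₂ · sin²(Δλ/2) = 0.262628.
c = 2·atan2(√a, √(1−a)) = 1.07612 rad → d = 6371·c ≈ 6855.98 km.

6856 km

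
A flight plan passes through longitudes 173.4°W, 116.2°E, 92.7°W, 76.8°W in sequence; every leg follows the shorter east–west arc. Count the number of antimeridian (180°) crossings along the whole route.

2

Leg 1: -173.4° → +116.2°, shortest Δλ = -70.4° (west) — crosses 180°.
Leg 2: +116.2° → -92.7°, shortest Δλ = 151.1° (east) — crosses 180°.
Leg 3: -92.7° → -76.8°, shortest Δλ = 15.9° (east) — does not cross 180°.
Total crossings: 2.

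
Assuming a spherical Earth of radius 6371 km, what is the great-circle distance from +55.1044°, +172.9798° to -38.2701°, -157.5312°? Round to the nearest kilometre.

10755 km

Δλ = -157.5312 − 172.9798 = -330.5110°; wrapped into (−180°, 180°]: 29.4890°.
Δφ = -38.2701 − 55.1044 = -93.3745°.
a = sin²(Δφ/2) + cos φ₁ · cos φ₂ · sin²(Δλ/2) = 0.558524.
c = 2·atan2(√a, √(1−a)) = 1.68811 rad → d = 6371·c ≈ 10754.97 km.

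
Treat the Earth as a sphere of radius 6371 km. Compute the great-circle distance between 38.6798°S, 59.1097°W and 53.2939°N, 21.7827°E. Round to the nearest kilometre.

Δλ = 21.7827 − -59.1097 = 80.8924°.
Δφ = 53.2939 − -38.6798 = 91.9737°.
a = sin²(Δφ/2) + cos φ₁ · cos φ₂ · sin²(Δλ/2) = 0.713593.
c = 2·atan2(√a, √(1−a)) = 2.01217 rad → d = 6371·c ≈ 12819.56 km.

12820 km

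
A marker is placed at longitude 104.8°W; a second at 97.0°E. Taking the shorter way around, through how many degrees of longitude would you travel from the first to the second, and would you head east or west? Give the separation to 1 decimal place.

158.2° west

Raw difference: 97.0 − -104.8 = 201.8°.
Normalise into (−180°, 180°]: 201.8° − 360° = -158.2°.
Negative ⇒ the second point lies to the west; separation 158.2°.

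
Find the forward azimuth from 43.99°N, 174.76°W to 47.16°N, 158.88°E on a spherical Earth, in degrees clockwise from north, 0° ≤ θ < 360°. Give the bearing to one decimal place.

Δλ = 158.88 − -174.76 = 333.64°; wrapped into (−180°, 180°]: -26.36°.
θ = atan2( sin Δλ · cos φ₂ , cos φ₁ · sin φ₂ − sin φ₁ · cos φ₂ · cos Δλ )
  = atan2(-0.30191, 0.10440) = -70.924° → normalised to [0°, 360°): 289.076°.

289.1°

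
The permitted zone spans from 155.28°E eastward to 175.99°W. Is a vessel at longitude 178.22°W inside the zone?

Band width going east from +155.28° to -175.99°: ((-175.99 − 155.28) mod 360) = 28.73°.
Offset of -178.22° east of the west edge: ((-178.22 − 155.28) mod 360) = 26.50°.
26.50° ≤ 28.73° ⇒ inside.

Yes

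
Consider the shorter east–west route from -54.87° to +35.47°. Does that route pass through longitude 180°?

No

Signed shortest Δλ = ((35.47 − -54.87 + 180) mod 360) − 180 = 90.34°.
Going east by 90.34° from -54.87° reaches +35.47° without touching 180°.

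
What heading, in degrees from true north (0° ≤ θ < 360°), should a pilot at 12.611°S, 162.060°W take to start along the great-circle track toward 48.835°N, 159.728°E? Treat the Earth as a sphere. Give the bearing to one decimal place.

Δλ = 159.728 − -162.060 = 321.788°; wrapped into (−180°, 180°]: -38.212°.
θ = atan2( sin Δλ · cos φ₂ , cos φ₁ · sin φ₂ − sin φ₁ · cos φ₂ · cos Δλ )
  = atan2(-0.40716, 0.84757) = -25.659° → normalised to [0°, 360°): 334.341°.

334.3°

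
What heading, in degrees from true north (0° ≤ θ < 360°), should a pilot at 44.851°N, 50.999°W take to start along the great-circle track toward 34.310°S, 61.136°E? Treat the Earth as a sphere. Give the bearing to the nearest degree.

103°

Δλ = 61.136 − -50.999 = 112.135°.
θ = atan2( sin Δλ · cos φ₂ , cos φ₁ · sin φ₂ − sin φ₁ · cos φ₂ · cos Δλ )
  = atan2(0.76512, -0.18011) = 103.246° → normalised to [0°, 360°): 103.246°.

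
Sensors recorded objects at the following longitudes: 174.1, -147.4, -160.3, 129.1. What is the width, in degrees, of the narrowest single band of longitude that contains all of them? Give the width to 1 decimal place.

83.5°

Sort the longitudes: -160.3°, -147.4°, +129.1°, +174.1°.
Eastward gaps between consecutive values (wrapping around): 12.9°, 276.5°, 45.0°, 25.6°.
Largest gap = 276.5° ⇒ minimal covering band is its complement: 360° − 276.5° = 83.5°.
Band runs from +129.1° eastward to -147.4°, crossing the antimeridian.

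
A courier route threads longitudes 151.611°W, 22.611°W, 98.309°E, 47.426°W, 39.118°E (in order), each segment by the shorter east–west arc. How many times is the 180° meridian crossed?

0

Leg 1: -151.611° → -22.611°, shortest Δλ = 129.0° (east) — does not cross 180°.
Leg 2: -22.611° → +98.309°, shortest Δλ = 120.92° (east) — does not cross 180°.
Leg 3: +98.309° → -47.426°, shortest Δλ = -145.735° (west) — does not cross 180°.
Leg 4: -47.426° → +39.118°, shortest Δλ = 86.544° (east) — does not cross 180°.
Total crossings: 0.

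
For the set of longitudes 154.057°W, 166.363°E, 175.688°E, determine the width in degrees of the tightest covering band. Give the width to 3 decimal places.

Sort the longitudes: -154.057°, +166.363°, +175.688°.
Eastward gaps between consecutive values (wrapping around): 320.420°, 9.325°, 30.255°.
Largest gap = 320.420° ⇒ minimal covering band is its complement: 360° − 320.420° = 39.580°.
Band runs from +166.363° eastward to -154.057°, crossing the antimeridian.

39.580°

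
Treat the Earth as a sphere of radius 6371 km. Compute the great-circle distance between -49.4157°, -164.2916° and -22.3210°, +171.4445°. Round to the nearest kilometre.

Δλ = 171.4445 − -164.2916 = 335.7361°; wrapped into (−180°, 180°]: -24.2639°.
Δφ = -22.3210 − -49.4157 = 27.0947°.
a = sin²(Δφ/2) + cos φ₁ · cos φ₂ · sin²(Δλ/2) = 0.081454.
c = 2·atan2(√a, √(1−a)) = 0.57885 rad → d = 6371·c ≈ 3687.86 km.

3688 km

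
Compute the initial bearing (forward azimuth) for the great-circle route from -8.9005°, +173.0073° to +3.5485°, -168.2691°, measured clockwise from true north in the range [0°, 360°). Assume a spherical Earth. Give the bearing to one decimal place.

57.1°

Δλ = -168.2691 − 173.0073 = -341.2764°; wrapped into (−180°, 180°]: 18.7236°.
θ = atan2( sin Δλ · cos φ₂ , cos φ₁ · sin φ₂ − sin φ₁ · cos φ₂ · cos Δλ )
  = atan2(0.32039, 0.20740) = 57.084° → normalised to [0°, 360°): 57.084°.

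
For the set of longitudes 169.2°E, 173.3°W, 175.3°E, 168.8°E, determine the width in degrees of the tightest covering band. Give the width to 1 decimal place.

Sort the longitudes: -173.3°, +168.8°, +169.2°, +175.3°.
Eastward gaps between consecutive values (wrapping around): 342.1°, 0.4°, 6.1°, 11.4°.
Largest gap = 342.1° ⇒ minimal covering band is its complement: 360° − 342.1° = 17.9°.
Band runs from +168.8° eastward to -173.3°, crossing the antimeridian.

17.9°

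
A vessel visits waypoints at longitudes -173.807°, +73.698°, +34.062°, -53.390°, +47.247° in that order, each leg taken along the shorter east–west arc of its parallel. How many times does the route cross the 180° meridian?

Leg 1: -173.807° → +73.698°, shortest Δλ = -112.495° (west) — crosses 180°.
Leg 2: +73.698° → +34.062°, shortest Δλ = -39.636° (west) — does not cross 180°.
Leg 3: +34.062° → -53.390°, shortest Δλ = -87.452° (west) — does not cross 180°.
Leg 4: -53.390° → +47.247°, shortest Δλ = 100.637° (east) — does not cross 180°.
Total crossings: 1.

1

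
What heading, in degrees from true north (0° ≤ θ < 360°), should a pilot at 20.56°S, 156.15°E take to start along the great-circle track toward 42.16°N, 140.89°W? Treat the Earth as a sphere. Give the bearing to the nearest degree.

41°

Δλ = -140.89 − 156.15 = -297.04°; wrapped into (−180°, 180°]: 62.96°.
θ = atan2( sin Δλ · cos φ₂ , cos φ₁ · sin φ₂ − sin φ₁ · cos φ₂ · cos Δλ )
  = atan2(0.66024, 0.74680) = 41.480° → normalised to [0°, 360°): 41.480°.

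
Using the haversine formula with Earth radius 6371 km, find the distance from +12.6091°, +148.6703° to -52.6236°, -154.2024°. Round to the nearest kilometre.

Δλ = -154.2024 − 148.6703 = -302.8727°; wrapped into (−180°, 180°]: 57.1273°.
Δφ = -52.6236 − 12.6091 = -65.2327°.
a = sin²(Δφ/2) + cos φ₁ · cos φ₂ · sin²(Δλ/2) = 0.425965.
c = 2·atan2(√a, √(1−a)) = 1.42218 rad → d = 6371·c ≈ 9060.71 km.

9061 km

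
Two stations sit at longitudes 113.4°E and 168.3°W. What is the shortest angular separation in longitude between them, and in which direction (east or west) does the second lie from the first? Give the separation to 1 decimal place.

Raw difference: -168.3 − 113.4 = -281.7°.
Normalise into (−180°, 180°]: -281.7° + 360° = 78.3°.
Positive ⇒ the second point lies to the east; separation 78.3°.

78.3° east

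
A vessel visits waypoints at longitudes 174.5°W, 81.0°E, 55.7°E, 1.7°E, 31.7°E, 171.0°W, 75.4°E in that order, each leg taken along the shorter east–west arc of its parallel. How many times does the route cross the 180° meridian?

3

Leg 1: -174.5° → +81.0°, shortest Δλ = -104.5° (west) — crosses 180°.
Leg 2: +81.0° → +55.7°, shortest Δλ = -25.3° (west) — does not cross 180°.
Leg 3: +55.7° → +1.7°, shortest Δλ = -54.0° (west) — does not cross 180°.
Leg 4: +1.7° → +31.7°, shortest Δλ = 30.0° (east) — does not cross 180°.
Leg 5: +31.7° → -171.0°, shortest Δλ = 157.3° (east) — crosses 180°.
Leg 6: -171.0° → +75.4°, shortest Δλ = -113.6° (west) — crosses 180°.
Total crossings: 3.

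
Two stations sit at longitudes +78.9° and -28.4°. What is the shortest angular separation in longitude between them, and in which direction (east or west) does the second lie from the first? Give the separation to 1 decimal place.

Raw difference: -28.4 − 78.9 = -107.3°.
Normalise into (−180°, 180°]: -107.3° stays -107.3°.
Negative ⇒ the second point lies to the west; separation 107.3°.

107.3° west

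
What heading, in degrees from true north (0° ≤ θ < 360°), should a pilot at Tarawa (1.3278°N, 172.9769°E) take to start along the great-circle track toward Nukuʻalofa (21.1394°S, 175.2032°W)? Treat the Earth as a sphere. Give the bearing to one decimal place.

Δλ = -175.2032 − 172.9769 = -348.1801°; wrapped into (−180°, 180°]: 11.8199°.
θ = atan2( sin Δλ · cos φ₂ , cos φ₁ · sin φ₂ − sin φ₁ · cos φ₂ · cos Δλ )
  = atan2(0.19105, -0.38170) = 153.411° → normalised to [0°, 360°): 153.411°.

153.4°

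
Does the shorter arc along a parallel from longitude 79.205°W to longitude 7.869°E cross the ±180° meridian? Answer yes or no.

Signed shortest Δλ = ((7.869 − -79.205 + 180) mod 360) − 180 = 87.074°.
Going east by 87.074° from -79.205° reaches +7.869° without touching 180°.

No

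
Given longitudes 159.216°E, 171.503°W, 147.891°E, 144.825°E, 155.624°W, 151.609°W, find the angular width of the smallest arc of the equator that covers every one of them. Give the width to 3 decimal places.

63.566°

Sort the longitudes: -171.503°, -155.624°, -151.609°, +144.825°, +147.891°, +159.216°.
Eastward gaps between consecutive values (wrapping around): 15.879°, 4.015°, 296.434°, 3.066°, 11.325°, 29.281°.
Largest gap = 296.434° ⇒ minimal covering band is its complement: 360° − 296.434° = 63.566°.
Band runs from +144.825° eastward to -151.609°, crossing the antimeridian.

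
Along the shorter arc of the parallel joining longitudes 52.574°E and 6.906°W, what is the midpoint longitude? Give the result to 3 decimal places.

Signed shortest Δλ from +52.574° to -6.906° is -59.480°.
Midpoint longitude = +52.574° + (-59.480°)/2 = +52.574° − 29.740° = +22.834°.

22.834°E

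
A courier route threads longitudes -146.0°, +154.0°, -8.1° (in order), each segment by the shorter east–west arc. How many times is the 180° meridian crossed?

1

Leg 1: -146.0° → +154.0°, shortest Δλ = -60.0° (west) — crosses 180°.
Leg 2: +154.0° → -8.1°, shortest Δλ = -162.1° (west) — does not cross 180°.
Total crossings: 1.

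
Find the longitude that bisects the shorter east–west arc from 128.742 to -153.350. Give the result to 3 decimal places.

+167.696°

Signed shortest Δλ from +128.742° to -153.350° is +77.908°.
Midpoint longitude = +128.742° + (+77.908°)/2 = +128.742° + 38.954° = +167.696°.
(The naïve average (+128.742 + -153.350)/2 = -12.304° is on the wrong side of the globe.)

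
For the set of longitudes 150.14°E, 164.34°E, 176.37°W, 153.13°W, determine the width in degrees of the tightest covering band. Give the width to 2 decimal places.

56.73°

Sort the longitudes: -176.37°, -153.13°, +150.14°, +164.34°.
Eastward gaps between consecutive values (wrapping around): 23.24°, 303.27°, 14.20°, 19.29°.
Largest gap = 303.27° ⇒ minimal covering band is its complement: 360° − 303.27° = 56.73°.
Band runs from +150.14° eastward to -153.13°, crossing the antimeridian.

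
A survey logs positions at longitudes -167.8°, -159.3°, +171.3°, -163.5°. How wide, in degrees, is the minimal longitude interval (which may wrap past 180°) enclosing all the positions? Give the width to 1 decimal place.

Sort the longitudes: -167.8°, -163.5°, -159.3°, +171.3°.
Eastward gaps between consecutive values (wrapping around): 4.3°, 4.2°, 330.6°, 20.9°.
Largest gap = 330.6° ⇒ minimal covering band is its complement: 360° − 330.6° = 29.4°.
Band runs from +171.3° eastward to -159.3°, crossing the antimeridian.

29.4°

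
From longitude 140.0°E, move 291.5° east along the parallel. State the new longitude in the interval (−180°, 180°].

71.5°E

Start at +140.0°; shift +291.5° → +431.5°.
+431.5° lies outside (−180°, 180°]; subtract 360° → +71.5°.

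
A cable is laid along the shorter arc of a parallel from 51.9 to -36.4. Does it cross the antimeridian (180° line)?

No

Signed shortest Δλ = ((-36.4 − 51.9 + 180) mod 360) − 180 = -88.3°.
Going west by 88.3° from +51.9° reaches -36.4° without touching 180°.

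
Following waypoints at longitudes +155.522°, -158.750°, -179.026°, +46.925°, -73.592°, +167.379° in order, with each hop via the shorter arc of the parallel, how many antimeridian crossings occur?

Leg 1: +155.522° → -158.750°, shortest Δλ = 45.728° (east) — crosses 180°.
Leg 2: -158.750° → -179.026°, shortest Δλ = -20.276° (west) — does not cross 180°.
Leg 3: -179.026° → +46.925°, shortest Δλ = -134.049° (west) — crosses 180°.
Leg 4: +46.925° → -73.592°, shortest Δλ = -120.517° (west) — does not cross 180°.
Leg 5: -73.592° → +167.379°, shortest Δλ = -119.029° (west) — crosses 180°.
Total crossings: 3.

3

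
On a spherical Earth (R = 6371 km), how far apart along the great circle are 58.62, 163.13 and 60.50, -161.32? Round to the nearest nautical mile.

Δλ = -161.32 − 163.13 = -324.45°; wrapped into (−180°, 180°]: 35.55°.
Δφ = 60.50 − 58.62 = 1.88°.
a = sin²(Δφ/2) + cos φ₁ · cos φ₂ · sin²(Δλ/2) = 0.024166.
c = 2·atan2(√a, √(1−a)) = 0.31217 rad → d = 6371·c ≈ 1988.84 km ≈ 1073.89 nmi.

1074 nmi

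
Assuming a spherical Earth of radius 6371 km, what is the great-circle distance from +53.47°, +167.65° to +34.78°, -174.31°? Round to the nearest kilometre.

Δλ = -174.31 − 167.65 = -341.96°; wrapped into (−180°, 180°]: 18.04°.
Δφ = 34.78 − 53.47 = -18.69°.
a = sin²(Δφ/2) + cos φ₁ · cos φ₂ · sin²(Δλ/2) = 0.038384.
c = 2·atan2(√a, √(1−a)) = 0.39439 rad → d = 6371·c ≈ 2512.64 km.

2513 km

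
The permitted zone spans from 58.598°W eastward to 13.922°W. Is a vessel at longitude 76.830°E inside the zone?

No

Band width going east from -58.598° to -13.922°: ((-13.922 − -58.598) mod 360) = 44.676°.
Offset of +76.830° east of the west edge: ((76.830 − -58.598) mod 360) = 135.428°.
135.428° > 44.676° ⇒ outside.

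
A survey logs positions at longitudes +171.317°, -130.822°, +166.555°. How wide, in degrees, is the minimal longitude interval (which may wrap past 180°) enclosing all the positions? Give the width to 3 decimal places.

Sort the longitudes: -130.822°, +166.555°, +171.317°.
Eastward gaps between consecutive values (wrapping around): 297.377°, 4.762°, 57.861°.
Largest gap = 297.377° ⇒ minimal covering band is its complement: 360° − 297.377° = 62.623°.
Band runs from +166.555° eastward to -130.822°, crossing the antimeridian.

62.623°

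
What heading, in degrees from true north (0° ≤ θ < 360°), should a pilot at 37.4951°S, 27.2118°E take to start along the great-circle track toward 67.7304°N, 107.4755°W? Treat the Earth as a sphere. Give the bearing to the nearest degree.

Δλ = -107.4755 − 27.2118 = -134.6873°.
θ = atan2( sin Δλ · cos φ₂ , cos φ₁ · sin φ₂ − sin φ₁ · cos φ₂ · cos Δλ )
  = atan2(-0.26943, 0.57201) = -25.221° → normalised to [0°, 360°): 334.779°.

335°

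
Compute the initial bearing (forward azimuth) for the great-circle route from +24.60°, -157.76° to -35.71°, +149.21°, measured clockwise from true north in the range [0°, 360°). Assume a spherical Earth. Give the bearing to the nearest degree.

221°

Δλ = 149.21 − -157.76 = 306.97°; wrapped into (−180°, 180°]: -53.03°.
θ = atan2( sin Δλ · cos φ₂ , cos φ₁ · sin φ₂ − sin φ₁ · cos φ₂ · cos Δλ )
  = atan2(-0.64873, -0.73399) = -138.528° → normalised to [0°, 360°): 221.472°.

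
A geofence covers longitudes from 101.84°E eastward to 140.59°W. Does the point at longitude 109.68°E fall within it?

Band width going east from +101.84° to -140.59°: ((-140.59 − 101.84) mod 360) = 117.57°.
Offset of +109.68° east of the west edge: ((109.68 − 101.84) mod 360) = 7.84°.
7.84° ≤ 117.57° ⇒ inside.

Yes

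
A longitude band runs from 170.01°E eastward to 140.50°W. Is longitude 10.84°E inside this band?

Band width going east from +170.01° to -140.50°: ((-140.50 − 170.01) mod 360) = 49.49°.
Offset of +10.84° east of the west edge: ((10.84 − 170.01) mod 360) = 200.83°.
200.83° > 49.49° ⇒ outside.

No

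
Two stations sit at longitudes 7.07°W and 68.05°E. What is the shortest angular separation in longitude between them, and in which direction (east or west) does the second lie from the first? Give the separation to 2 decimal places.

75.12° east

Raw difference: 68.05 − -7.07 = 75.12°.
Normalise into (−180°, 180°]: 75.12° stays 75.12°.
Positive ⇒ the second point lies to the east; separation 75.12°.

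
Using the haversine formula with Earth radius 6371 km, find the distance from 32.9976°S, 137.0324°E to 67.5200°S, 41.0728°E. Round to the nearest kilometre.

6891 km

Δλ = 41.0728 − 137.0324 = -95.9596°.
Δφ = -67.5200 − -32.9976 = -34.5224°.
a = sin²(Δφ/2) + cos φ₁ · cos φ₂ · sin²(Δλ/2) = 0.265037.
c = 2·atan2(√a, √(1−a)) = 1.08159 rad → d = 6371·c ≈ 6890.81 km.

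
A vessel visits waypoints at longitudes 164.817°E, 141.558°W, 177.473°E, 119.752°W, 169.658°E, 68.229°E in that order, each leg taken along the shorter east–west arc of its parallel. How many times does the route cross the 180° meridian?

4

Leg 1: +164.817° → -141.558°, shortest Δλ = 53.625° (east) — crosses 180°.
Leg 2: -141.558° → +177.473°, shortest Δλ = -40.969° (west) — crosses 180°.
Leg 3: +177.473° → -119.752°, shortest Δλ = 62.775° (east) — crosses 180°.
Leg 4: -119.752° → +169.658°, shortest Δλ = -70.59° (west) — crosses 180°.
Leg 5: +169.658° → +68.229°, shortest Δλ = -101.429° (west) — does not cross 180°.
Total crossings: 4.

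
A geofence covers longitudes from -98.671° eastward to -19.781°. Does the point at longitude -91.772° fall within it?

Yes

Band width going east from -98.671° to -19.781°: ((-19.781 − -98.671) mod 360) = 78.890°.
Offset of -91.772° east of the west edge: ((-91.772 − -98.671) mod 360) = 6.899°.
6.899° ≤ 78.890° ⇒ inside.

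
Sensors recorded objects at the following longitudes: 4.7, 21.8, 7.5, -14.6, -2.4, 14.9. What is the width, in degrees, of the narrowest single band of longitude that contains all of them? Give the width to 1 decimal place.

Sort the longitudes: -14.6°, -2.4°, +4.7°, +7.5°, +14.9°, +21.8°.
Eastward gaps between consecutive values (wrapping around): 12.2°, 7.1°, 2.8°, 7.4°, 6.9°, 323.6°.
Largest gap = 323.6° ⇒ minimal covering band is its complement: 360° − 323.6° = 36.4°.
Band runs from -14.6° eastward to +21.8°.

36.4°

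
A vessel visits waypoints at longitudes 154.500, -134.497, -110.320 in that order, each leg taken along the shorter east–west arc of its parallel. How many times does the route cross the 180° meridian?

Leg 1: +154.500° → -134.497°, shortest Δλ = 71.003° (east) — crosses 180°.
Leg 2: -134.497° → -110.320°, shortest Δλ = 24.177° (east) — does not cross 180°.
Total crossings: 1.

1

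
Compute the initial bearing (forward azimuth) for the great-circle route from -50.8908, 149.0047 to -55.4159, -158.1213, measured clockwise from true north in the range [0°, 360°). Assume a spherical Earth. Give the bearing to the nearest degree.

119°

Δλ = -158.1213 − 149.0047 = -307.1260°; wrapped into (−180°, 180°]: 52.8740°.
θ = atan2( sin Δλ · cos φ₂ , cos φ₁ · sin φ₂ − sin φ₁ · cos φ₂ · cos Δλ )
  = atan2(0.45257, -0.25350) = 119.255° → normalised to [0°, 360°): 119.255°.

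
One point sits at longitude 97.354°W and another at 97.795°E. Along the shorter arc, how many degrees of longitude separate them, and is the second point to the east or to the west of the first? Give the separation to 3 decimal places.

Raw difference: 97.795 − -97.354 = 195.149°.
Normalise into (−180°, 180°]: 195.149° − 360° = -164.851°.
Negative ⇒ the second point lies to the west; separation 164.851°.

164.851° west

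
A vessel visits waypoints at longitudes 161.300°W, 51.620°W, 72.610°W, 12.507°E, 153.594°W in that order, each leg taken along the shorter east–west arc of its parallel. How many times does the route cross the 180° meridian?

0

Leg 1: -161.300° → -51.620°, shortest Δλ = 109.68° (east) — does not cross 180°.
Leg 2: -51.620° → -72.610°, shortest Δλ = -20.99° (west) — does not cross 180°.
Leg 3: -72.610° → +12.507°, shortest Δλ = 85.117° (east) — does not cross 180°.
Leg 4: +12.507° → -153.594°, shortest Δλ = -166.101° (west) — does not cross 180°.
Total crossings: 0.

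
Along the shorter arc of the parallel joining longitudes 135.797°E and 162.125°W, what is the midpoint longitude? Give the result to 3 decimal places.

166.836°E

Signed shortest Δλ from +135.797° to -162.125° is +62.078°.
Midpoint longitude = +135.797° + (+62.078°)/2 = +135.797° + 31.039° = +166.836°.
(The naïve average (+135.797 + -162.125)/2 = -13.164° is on the wrong side of the globe.)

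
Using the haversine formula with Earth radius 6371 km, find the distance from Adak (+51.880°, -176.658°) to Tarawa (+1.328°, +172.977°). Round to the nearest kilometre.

Δλ = 172.977 − -176.658 = 349.635°; wrapped into (−180°, 180°]: -10.365°.
Δφ = 1.328 − 51.880 = -50.552°.
a = sin²(Δφ/2) + cos φ₁ · cos φ₂ · sin²(Δλ/2) = 0.187347.
c = 2·atan2(√a, √(1−a)) = 0.89527 rad → d = 6371·c ≈ 5703.78 km.

5704 km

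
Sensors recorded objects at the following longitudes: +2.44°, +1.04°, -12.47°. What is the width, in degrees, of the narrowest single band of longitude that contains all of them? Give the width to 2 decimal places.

Sort the longitudes: -12.47°, +1.04°, +2.44°.
Eastward gaps between consecutive values (wrapping around): 13.51°, 1.40°, 345.09°.
Largest gap = 345.09° ⇒ minimal covering band is its complement: 360° − 345.09° = 14.91°.
Band runs from -12.47° eastward to +2.44°.

14.91°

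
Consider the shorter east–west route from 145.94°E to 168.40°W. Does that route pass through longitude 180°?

Naïve |-168.40 − 145.94| = 314.34° > 180°, so the shorter arc goes the other way round — across 180°.
Signed shortest Δλ = ((-168.40 − 145.94 + 180) mod 360) − 180 = 45.66°.
Going east by 45.66° from +145.94° passes through 180° before reaching -168.40°.

Yes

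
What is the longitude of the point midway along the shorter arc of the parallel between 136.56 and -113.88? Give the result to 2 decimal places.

Signed shortest Δλ from +136.56° to -113.88° is +109.56°.
Midpoint longitude = +136.56° + (+109.56°)/2 = +136.56° + 54.78° = +191.34°.
Normalise into (−180°, 180°]: -168.66°.
(The naïve average (+136.56 + -113.88)/2 = 11.34° is on the wrong side of the globe.)

-168.66°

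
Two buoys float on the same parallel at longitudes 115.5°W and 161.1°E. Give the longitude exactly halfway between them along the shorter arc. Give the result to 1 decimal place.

Signed shortest Δλ from -115.5° to +161.1° is -83.4°.
Midpoint longitude = -115.5° + (-83.4°)/2 = -115.5° − 41.7° = -157.2°.
(The naïve average (-115.5 + +161.1)/2 = 22.8° is on the wrong side of the globe.)

157.2°W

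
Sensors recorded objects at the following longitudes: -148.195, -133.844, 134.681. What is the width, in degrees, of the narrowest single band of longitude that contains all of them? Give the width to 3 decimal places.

Sort the longitudes: -148.195°, -133.844°, +134.681°.
Eastward gaps between consecutive values (wrapping around): 14.351°, 268.525°, 77.124°.
Largest gap = 268.525° ⇒ minimal covering band is its complement: 360° − 268.525° = 91.475°.
Band runs from +134.681° eastward to -133.844°, crossing the antimeridian.

91.475°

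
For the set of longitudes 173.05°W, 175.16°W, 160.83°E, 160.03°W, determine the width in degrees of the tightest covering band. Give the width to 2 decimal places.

39.14°

Sort the longitudes: -175.16°, -173.05°, -160.03°, +160.83°.
Eastward gaps between consecutive values (wrapping around): 2.11°, 13.02°, 320.86°, 24.01°.
Largest gap = 320.86° ⇒ minimal covering band is its complement: 360° − 320.86° = 39.14°.
Band runs from +160.83° eastward to -160.03°, crossing the antimeridian.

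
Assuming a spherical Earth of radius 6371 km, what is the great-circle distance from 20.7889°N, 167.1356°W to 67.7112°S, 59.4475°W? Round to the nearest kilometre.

Δλ = -59.4475 − -167.1356 = 107.6881°.
Δφ = -67.7112 − 20.7889 = -88.5001°.
a = sin²(Δφ/2) + cos φ₁ · cos φ₂ · sin²(Δλ/2) = 0.718071.
c = 2·atan2(√a, √(1−a)) = 2.02210 rad → d = 6371·c ≈ 12882.82 km.

12883 km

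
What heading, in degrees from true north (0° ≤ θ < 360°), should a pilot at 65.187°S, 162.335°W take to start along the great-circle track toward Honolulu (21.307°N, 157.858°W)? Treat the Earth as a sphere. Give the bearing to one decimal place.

4.2°

Δλ = -157.858 − -162.335 = 4.477°.
θ = atan2( sin Δλ · cos φ₂ , cos φ₁ · sin φ₂ − sin φ₁ · cos φ₂ · cos Δλ )
  = atan2(0.07272, 0.99555) = 4.178° → normalised to [0°, 360°): 4.178°.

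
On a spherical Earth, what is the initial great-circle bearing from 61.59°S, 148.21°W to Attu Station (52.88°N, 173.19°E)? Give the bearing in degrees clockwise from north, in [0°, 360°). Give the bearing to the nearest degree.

335°

Δλ = 173.19 − -148.21 = 321.40°; wrapped into (−180°, 180°]: -38.60°.
θ = atan2( sin Δλ · cos φ₂ , cos φ₁ · sin φ₂ − sin φ₁ · cos φ₂ · cos Δλ )
  = atan2(-0.37650, 0.79421) = -25.364° → normalised to [0°, 360°): 334.636°.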